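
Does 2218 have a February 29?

No

2218 is not a leap year.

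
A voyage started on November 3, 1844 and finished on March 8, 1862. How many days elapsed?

Day-of-year of November 3, 1844: 308.
Day-of-year of March 8, 1862: 67.
1844 has 366 days, so 366 − 308 = 58 days remain in 1844.
Full years 1845–1861: 13 common + 4 leap = 13×365 + 4×366 = 6209 days.
Total: 58 + 6209 + 67 = 6334 days.

6334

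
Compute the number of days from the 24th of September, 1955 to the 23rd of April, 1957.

577

September 1955: 30 − 24 = 6 days remain.
Then 18 full months totalling 548 days.
April 1–23, 1957: 23 days.
Total: 6 + 548 + 23 = 577 days.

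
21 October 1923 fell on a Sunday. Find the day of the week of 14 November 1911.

Tuesday

Count forward from the earlier date (November 14, 1911) to the later (October 21, 1923):
Day-of-year of November 14, 1911: 318.
Day-of-year of October 21, 1923: 294.
1911 has 365 days, so 365 − 318 = 47 days remain in 1911.
Full years 1912–1922: 8 common + 3 leap = 8×365 + 3×366 = 4018 days.
Total: 47 + 4018 + 294 = 4359 days.
4359 mod 7 = 5, so 5 days before Sunday is Tuesday.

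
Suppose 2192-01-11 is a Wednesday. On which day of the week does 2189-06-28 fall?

Count forward from the earlier date (June 28, 2189) to the later (January 11, 2192):
Day-of-year of June 28, 2189: 179.
Day-of-year of January 11, 2192: 11.
2189 has 365 days, so 365 − 179 = 186 days remain in 2189.
Full years: 2190: 365; 2191: 365. Sum = 730.
Total: 186 + 730 + 11 = 927 days.
927 mod 7 = 3, so 3 days before Wednesday is Sunday.

Sunday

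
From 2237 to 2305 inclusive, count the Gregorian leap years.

16

Years divisible by 4: 2240, 2244, …, 2304 — 17 in all.
Of these, 2300 is divisible by 100 but not 400, so not leap.
Leap years: 17 − 1 = 16.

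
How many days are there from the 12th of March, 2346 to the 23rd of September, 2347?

March 2346: 31 − 12 = 19 days remain.
Then 17 full months totalling 518 days.
September 1–23, 2347: 23 days.
Total: 19 + 518 + 23 = 560 days.

560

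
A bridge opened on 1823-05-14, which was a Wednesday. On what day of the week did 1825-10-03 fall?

May 1823: 31 − 14 = 17 days remain.
Then 28 full months totalling 853 days.
October 1–3, 1825: 3 days.
Total: 17 + 853 + 3 = 873 days.
873 mod 7 = 5, so 5 days after Wednesday is Monday.

Monday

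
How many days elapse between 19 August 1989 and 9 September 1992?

Day-of-year of August 19, 1989: 231.
Day-of-year of September 9, 1992: 253.
1989 has 365 days, so 365 − 231 = 134 days remain in 1989.
Full years: 1990: 365; 1991: 365. Sum = 730.
Total: 134 + 730 + 253 = 1117 days.

1117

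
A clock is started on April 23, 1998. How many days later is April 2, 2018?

7284

Day-of-year of April 23, 1998: 113.
Day-of-year of April 2, 2018: 92.
1998 has 365 days, so 365 − 113 = 252 days remain in 1998.
Full years 1999–2017: 14 common + 5 leap = 14×365 + 5×366 = 6940 days.
Total: 252 + 6940 + 92 = 7284 days.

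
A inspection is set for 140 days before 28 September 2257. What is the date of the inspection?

11 May 2257

Count 140 days before September 28, 2257:
May 2257: 31 − 11 = 20 days remain.
Then June (30), July (31), August (31): 30 + 31 + 31 = 92 days.
September 1–28, 2257: 28 days.
Total: 20 + 92 + 28 = 140 days.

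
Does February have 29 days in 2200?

2200 is not a leap year (divisible by 100 but not 400).

No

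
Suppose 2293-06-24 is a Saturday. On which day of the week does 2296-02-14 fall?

June 24, 2293 → June 24, 2294: 365 days.
June 24, 2294 → June 24, 2295: 365 days.
June 2295: 30 − 24 = 6 days remain.
Then July (31), August (31), September (30), October (31), November (30), December (31), January (31): 31 + 31 + 30 + 31 + 30 + 31 + 31 = 215 days.
February 1–14, 2296: 14 days (2296 is a leap year).
Residual: 235 days.
Total: 965 days.
965 mod 7 = 6, so 6 days after Saturday is Friday.

Friday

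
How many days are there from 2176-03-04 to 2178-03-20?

Day-of-year of March 4, 2176: 64.
Day-of-year of March 20, 2178: 79.
2176 has 366 days, so 366 − 64 = 302 days remain in 2176.
Full years: 2177: 365. Sum = 365.
Total: 302 + 365 + 79 = 746 days.

746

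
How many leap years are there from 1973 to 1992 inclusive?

5

Years divisible by 4 in [1973, 1992]: 1976, 1980, 1984, 1988, 1992.
No century exceptions apply. Count: 5.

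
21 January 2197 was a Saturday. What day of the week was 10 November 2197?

Friday

January 2197: 31 − 21 = 10 days remain.
Then 9 full months totalling 273 days.
November 1–10, 2197: 10 days.
Total: 10 + 273 + 10 = 293 days.
293 mod 7 = 6, so 6 days after Saturday is Friday.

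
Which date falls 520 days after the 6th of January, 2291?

the 9th of June, 2292

Count 520 days after January 6, 2291:
Day-of-year of January 6, 2291: 6.
Day-of-year of June 9, 2292: 161.
2291 has 365 days, so 365 − 6 = 359 days remain in 2291.
Total: 359 + 161 = 520 days.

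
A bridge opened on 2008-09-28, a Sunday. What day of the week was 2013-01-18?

Friday

Day-of-year of September 28, 2008: 272.
Day-of-year of January 18, 2013: 18.
2008 has 366 days, so 366 − 272 = 94 days remain in 2008.
Full years: 2009: 365; 2010: 365; 2011: 365; 2012: 366. Sum = 1461.
Total: 94 + 1461 + 18 = 1573 days.
1573 mod 7 = 5, so 5 days after Sunday is Friday.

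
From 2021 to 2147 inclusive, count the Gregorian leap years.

30

Years divisible by 4: 2024, 2028, …, 2144 — 31 in all.
Of these, 2100 is divisible by 100 but not 400, so not leap.
Leap years: 31 − 1 = 30.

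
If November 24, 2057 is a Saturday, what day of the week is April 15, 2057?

Count forward from the earlier date (April 15, 2057) to the later (November 24, 2057):
April 2057: 30 − 15 = 15 days remain.
Then May (31), June (30), July (31), August (31), September (30), October (31): 31 + 30 + 31 + 31 + 30 + 31 = 184 days.
November 1–24, 2057: 24 days.
Total: 15 + 184 + 24 = 223 days.
223 mod 7 = 6, so 6 days before Saturday is Sunday.

Sunday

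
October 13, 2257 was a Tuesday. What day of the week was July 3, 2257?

Friday

Count forward from the earlier date (July 3, 2257) to the later (October 13, 2257):
July 2257: 31 − 3 = 28 days remain.
Then August (31), September (30): 31 + 30 = 61 days.
October 1–13, 2257: 13 days.
Total: 28 + 61 + 13 = 102 days.
102 mod 7 = 4, so 4 days before Tuesday is Friday.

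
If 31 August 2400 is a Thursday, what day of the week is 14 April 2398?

Count forward from the earlier date (April 14, 2398) to the later (August 31, 2400):
Day-of-year of April 14, 2398: 104.
Day-of-year of August 31, 2400: 244.
2398 has 365 days, so 365 − 104 = 261 days remain in 2398.
Full years: 2399: 365. Sum = 365.
Total: 261 + 365 + 244 = 870 days.
870 mod 7 = 2, so 2 days before Thursday is Tuesday.

Tuesday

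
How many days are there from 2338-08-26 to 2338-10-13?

August 2338: 31 − 26 = 5 days remain.
Then September (30): 30 days.
October 1–13, 2338: 13 days.
Total: 5 + 30 + 13 = 48 days.

48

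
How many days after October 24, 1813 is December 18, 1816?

1151

Day-of-year of October 24, 1813: 297.
Day-of-year of December 18, 1816: 353.
1813 has 365 days, so 365 − 297 = 68 days remain in 1813.
Full years: 1814: 365; 1815: 365. Sum = 730.
Total: 68 + 730 + 353 = 1151 days.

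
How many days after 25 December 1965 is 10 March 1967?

December 1965: 31 − 25 = 6 days remain.
Then 14 full months totalling 424 days.
March 1–10, 1967: 10 days.
Total: 6 + 424 + 10 = 440 days.

440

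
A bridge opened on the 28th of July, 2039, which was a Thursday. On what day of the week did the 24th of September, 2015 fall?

Thursday

Count forward from the earlier date (September 24, 2015) to the later (July 28, 2039):
From September 24, 2015 to September 24, 2038: 23 years, of which 6 contain a Feb 29 — 17×365 + 6×366 = 8401 days.
September 2038: 30 − 24 = 6 days remain.
Then 9 full months totalling 273 days.
July 1–28, 2039: 28 days.
Residual: 307 days.
Total: 8708 days.
8708 is a multiple of 7, so the 24th of September, 2015 falls on the same weekday: Thursday.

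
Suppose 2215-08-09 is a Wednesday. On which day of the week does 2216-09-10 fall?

Tuesday

August 2215: 31 − 9 = 22 days remain.
Then 12 full months totalling 366 days.
September 1–10, 2216: 10 days.
Total: 22 + 366 + 10 = 398 days.
398 mod 7 = 6, so 6 days after Wednesday is Tuesday.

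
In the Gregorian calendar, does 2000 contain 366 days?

Yes

2000 is a leap year (divisible by 400).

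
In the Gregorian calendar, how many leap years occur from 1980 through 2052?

Years divisible by 4: 1980, 1984, …, 2052 — 19 in all.
2000 is divisible by 400, so still leap.
No century exceptions apply. Count: 19.

19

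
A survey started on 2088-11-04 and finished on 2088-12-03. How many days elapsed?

29

November 2088: 30 − 4 = 26 days remain.
December 1–3, 2088: 3 days.
Total: 26 + 3 = 29 days.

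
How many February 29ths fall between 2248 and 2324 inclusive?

19

Years divisible by 4: 2248, 2252, …, 2324 — 20 in all.
Of these, 2300 is divisible by 100 but not 400, so not leap.
Leap years: 20 − 1 = 19.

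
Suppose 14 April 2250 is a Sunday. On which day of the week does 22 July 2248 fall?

Saturday

Count forward from the earlier date (July 22, 2248) to the later (April 14, 2250):
July 22, 2248 → July 22, 2249: 365 days.
July 2249: 31 − 22 = 9 days remain.
Then August (31), September (30), October (31), November (30), December (31), January (31), February 2250 (28), March (31): 31 + 30 + 31 + 30 + 31 + 31 + 28 + 31 = 243 days.
April 1–14, 2250: 14 days.
Residual: 266 days.
Total: 631 days.
631 mod 7 = 1, so 1 day before Sunday is Saturday.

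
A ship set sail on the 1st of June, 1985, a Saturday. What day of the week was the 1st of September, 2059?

From June 1, 1985 to June 1, 2059: 74 years, of which 18 contain a Feb 29 — 56×365 + 18×366 = 27028 days.
(2000 is a leap year (divisible by 400).)
June 2059: 30 − 1 = 29 days remain.
Then July (31), August (31): 31 + 31 = 62 days.
September 1, 2059: 1 day.
Residual: 92 days.
Total: 27120 days.
27120 mod 7 = 2, so 2 days after Saturday is Monday.

Monday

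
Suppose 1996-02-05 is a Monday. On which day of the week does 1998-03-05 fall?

Day-of-year of February 5, 1996: 36.
Day-of-year of March 5, 1998: 64.
1996 has 366 days, so 366 − 36 = 330 days remain in 1996.
Full years: 1997: 365. Sum = 365.
Total: 330 + 365 + 64 = 759 days.
759 mod 7 = 3, so 3 days after Monday is Thursday.

Thursday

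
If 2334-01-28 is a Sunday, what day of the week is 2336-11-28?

Saturday

January 2334: 31 − 28 = 3 days remain.
Then 33 full months totalling 1004 days.
November 1–28, 2336: 28 days.
Total: 3 + 1004 + 28 = 1035 days.
1035 mod 7 = 6, so 6 days after Sunday is Saturday.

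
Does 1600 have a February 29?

1600 is a leap year (divisible by 400).

Yes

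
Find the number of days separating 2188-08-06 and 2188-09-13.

38

August 2188: 31 − 6 = 25 days remain.
September 1–13, 2188: 13 days.
Total: 25 + 13 = 38 days.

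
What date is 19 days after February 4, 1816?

February 23, 1816

Count 19 days after February 4, 1816:
Within February 1816: 23 − 4 = 19 days.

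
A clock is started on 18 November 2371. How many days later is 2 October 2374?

1049

November 18, 2371 → November 18, 2372: 366 days (2372 is a leap year).
November 18, 2372 → November 18, 2373: 365 days.
November 2373: 30 − 18 = 12 days remain.
Then 10 full months totalling 304 days.
October 1–2, 2374: 2 days.
Residual: 318 days.
Total: 1049 days.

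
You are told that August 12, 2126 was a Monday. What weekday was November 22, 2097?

Count forward from the earlier date (November 22, 2097) to the later (August 12, 2126):
From November 22, 2097 to November 22, 2125: 28 years, of which 6 contain a Feb 29 — 22×365 + 6×366 = 10226 days.
(2100 is not a leap year (divisible by 100 but not 400).)
November 2125: 30 − 22 = 8 days remain.
Then December (31), January (31), February 2126 (28), March (31), April (30), May (31), June (30), July (31): 31 + 31 + 28 + 31 + 30 + 31 + 30 + 31 = 243 days.
August 1–12, 2126: 12 days.
Residual: 263 days.
Total: 10489 days.
10489 mod 7 = 3, so 3 days before Monday is Friday.

Friday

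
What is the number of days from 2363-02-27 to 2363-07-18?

February 2363: 28 − 27 = 1 day remains (2363 is not a leap year, so February has 28 days).
Then March (31), April (30), May (31), June (30): 31 + 30 + 31 + 30 = 122 days.
July 1–18, 2363: 18 days.
Total: 1 + 122 + 18 = 141 days.

141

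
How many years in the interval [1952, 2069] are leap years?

30

Years divisible by 4: 1952, 1956, …, 2068 — 30 in all.
2000 is divisible by 400, so still leap.
No century exceptions apply. Count: 30.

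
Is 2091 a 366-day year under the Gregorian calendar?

No

2091 is not a leap year.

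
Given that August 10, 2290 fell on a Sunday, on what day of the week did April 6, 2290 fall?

Sunday

Count forward from the earlier date (April 6, 2290) to the later (August 10, 2290):
April 2290: 30 − 6 = 24 days remain.
Then May (31), June (30), July (31): 31 + 30 + 31 = 92 days.
August 1–10, 2290: 10 days.
Total: 24 + 92 + 10 = 126 days.
126 is a multiple of 7, so April 6, 2290 falls on the same weekday: Sunday.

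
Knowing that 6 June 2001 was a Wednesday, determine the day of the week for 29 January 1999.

Friday

Count forward from the earlier date (January 29, 1999) to the later (June 6, 2001):
January 1999: 31 − 29 = 2 days remain.
Then 28 full months totalling 851 days.
June 1–6, 2001: 6 days.
Total: 2 + 851 + 6 = 859 days.
859 mod 7 = 5, so 5 days before Wednesday is Friday.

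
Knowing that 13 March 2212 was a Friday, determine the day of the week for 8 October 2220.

Sunday

From March 13, 2212 to March 13, 2220: 8 years, of which 2 contain a Feb 29 — 6×365 + 2×366 = 2922 days.
March 2220: 31 − 13 = 18 days remain.
Then April (30), May (31), June (30), July (31), August (31), September (30): 30 + 31 + 30 + 31 + 31 + 30 = 183 days.
October 1–8, 2220: 8 days.
Residual: 209 days.
Total: 3131 days.
3131 mod 7 = 2, so 2 days after Friday is Sunday.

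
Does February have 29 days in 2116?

Yes

2116 is a leap year.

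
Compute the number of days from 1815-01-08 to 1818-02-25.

1144

January 8, 1815 → January 8, 1816: 365 days.
January 8, 1816 → January 8, 1817: 366 days (1816 is a leap year).
January 8, 1817 → January 8, 1818: 365 days.
January 1818: 31 − 8 = 23 days remain.
February 1–25, 1818: 25 days (1818 is not a leap year).
Residual: 48 days.
Total: 1144 days.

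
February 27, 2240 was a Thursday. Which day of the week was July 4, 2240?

Saturday

February 2240: 29 − 27 = 2 days remain (2240 is a leap year, so February has 29 days).
Then March (31), April (30), May (31), June (30): 31 + 30 + 31 + 30 = 122 days.
July 1–4, 2240: 4 days.
Total: 2 + 122 + 4 = 128 days.
128 mod 7 = 2, so 2 days after Thursday is Saturday.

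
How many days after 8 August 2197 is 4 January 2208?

From August 8, 2197 to August 8, 2207: 10 years, of which 1 contains a Feb 29 — 9×365 + 1×366 = 3651 days.
(2200 is not a leap year (divisible by 100 but not 400).)
August 2207: 31 − 8 = 23 days remain.
Then September (30), October (31), November (30), December (31): 30 + 31 + 30 + 31 = 122 days.
January 1–4, 2208: 4 days.
Residual: 149 days.
Total: 3800 days.

3800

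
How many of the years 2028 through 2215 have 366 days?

Years divisible by 4: 2028, 2032, …, 2212 — 47 in all.
Of these, 2100, 2200 are divisible by 100 but not 400, so not leap.
Leap years: 47 − 2 = 45.

45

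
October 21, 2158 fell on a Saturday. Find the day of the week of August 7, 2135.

Count forward from the earlier date (August 7, 2135) to the later (October 21, 2158):
From August 7, 2135 to August 7, 2158: 23 years, of which 6 contain a Feb 29 — 17×365 + 6×366 = 8401 days.
August 2158: 31 − 7 = 24 days remain.
Then September (30): 30 days.
October 1–21, 2158: 21 days.
Residual: 75 days.
Total: 8476 days.
8476 mod 7 = 6, so 6 days before Saturday is Sunday.

Sunday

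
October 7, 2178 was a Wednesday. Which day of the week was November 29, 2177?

Saturday

Count forward from the earlier date (November 29, 2177) to the later (October 7, 2178):
November 2177: 30 − 29 = 1 day remains.
Then 10 full months totalling 304 days.
October 1–7, 2178: 7 days.
Total: 1 + 304 + 7 = 312 days.
312 mod 7 = 4, so 4 days before Wednesday is Saturday.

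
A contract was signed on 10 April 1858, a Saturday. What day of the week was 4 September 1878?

Day-of-year of April 10, 1858: 100.
Day-of-year of September 4, 1878: 247.
1858 has 365 days, so 365 − 100 = 265 days remain in 1858.
Full years 1859–1877: 14 common + 5 leap = 14×365 + 5×366 = 6940 days.
Total: 265 + 6940 + 247 = 7452 days.
7452 mod 7 = 4, so 4 days after Saturday is Wednesday.

Wednesday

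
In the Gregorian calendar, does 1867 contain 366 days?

No

1867 is not a leap year.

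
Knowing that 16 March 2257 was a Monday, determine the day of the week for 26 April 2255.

Count forward from the earlier date (April 26, 2255) to the later (March 16, 2257):
Day-of-year of April 26, 2255: 116.
Day-of-year of March 16, 2257: 75.
2255 has 365 days, so 365 − 116 = 249 days remain in 2255.
Full years: 2256: 366. Sum = 366.
Total: 249 + 366 + 75 = 690 days.
690 mod 7 = 4, so 4 days before Monday is Thursday.

Thursday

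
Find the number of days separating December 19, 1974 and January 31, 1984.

Day-of-year of December 19, 1974: 353.
Day-of-year of January 31, 1984: 31.
1974 has 365 days, so 365 − 353 = 12 days remain in 1974.
Full years 1975–1983: 7 common + 2 leap = 7×365 + 2×366 = 3287 days.
Total: 12 + 3287 + 31 = 3330 days.

3330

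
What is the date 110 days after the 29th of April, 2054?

the 17th of August, 2054

Count 110 days after April 29, 2054:
April 2054: 30 − 29 = 1 day remains.
Then May (31), June (30), July (31): 31 + 30 + 31 = 92 days.
August 1–17, 2054: 17 days.
Total: 1 + 92 + 17 = 110 days.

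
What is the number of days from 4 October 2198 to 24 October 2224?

Day-of-year of October 4, 2198: 277.
Day-of-year of October 24, 2224: 298.
2198 has 365 days, so 365 − 277 = 88 days remain in 2198.
Full years 2199–2223: 20 common + 5 leap = 20×365 + 5×366 = 9130 days.
Total: 88 + 9130 + 298 = 9516 days.

9516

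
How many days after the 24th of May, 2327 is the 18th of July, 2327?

May 2327: 31 − 24 = 7 days remain.
Then June (30): 30 days.
July 1–18, 2327: 18 days.
Total: 7 + 30 + 18 = 55 days.

55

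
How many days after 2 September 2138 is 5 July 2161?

Day-of-year of September 2, 2138: 245.
Day-of-year of July 5, 2161: 186.
2138 has 365 days, so 365 − 245 = 120 days remain in 2138.
Full years 2139–2160: 16 common + 6 leap = 16×365 + 6×366 = 8036 days.
Total: 120 + 8036 + 186 = 8342 days.

8342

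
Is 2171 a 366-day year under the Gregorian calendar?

2171 is not a leap year.

No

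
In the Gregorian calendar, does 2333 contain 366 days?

No

2333 is not a leap year.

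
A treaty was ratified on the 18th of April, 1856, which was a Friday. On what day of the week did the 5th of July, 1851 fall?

Count forward from the earlier date (July 5, 1851) to the later (April 18, 1856):
July 5, 1851 → July 5, 1852: 366 days (1852 is a leap year).
July 5, 1852 → July 5, 1853: 365 days.
July 5, 1853 → July 5, 1854: 365 days.
July 5, 1854 → July 5, 1855: 365 days.
July 1855: 31 − 5 = 26 days remain.
Then August (31), September (30), October (31), November (30), December (31), January (31), February 1856 (29), March (31): 31 + 30 + 31 + 30 + 31 + 31 + 29 + 31 = 244 days.
April 1–18, 1856: 18 days.
Residual: 288 days.
Total: 1749 days.
1749 mod 7 = 6, so 6 days before Friday is Saturday.

Saturday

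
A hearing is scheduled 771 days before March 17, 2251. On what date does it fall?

February 4, 2249

Count 771 days before March 17, 2251:
February 2249: 28 − 4 = 24 days remain (2249 is not a leap year, so February has 28 days).
Then 24 full months totalling 730 days.
March 1–17, 2251: 17 days.
Total: 24 + 730 + 17 = 771 days.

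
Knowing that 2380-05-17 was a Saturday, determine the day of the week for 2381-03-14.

Day-of-year of May 17, 2380: 138.
Day-of-year of March 14, 2381: 73.
2380 has 366 days, so 366 − 138 = 228 days remain in 2380.
Total: 228 + 73 = 301 days.
301 is a multiple of 7, so 2381-03-14 falls on the same weekday: Saturday.

Saturday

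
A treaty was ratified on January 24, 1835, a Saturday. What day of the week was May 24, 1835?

January 1835: 31 − 24 = 7 days remain.
Then February 1835 (28), March (31), April (30): 28 + 31 + 30 = 89 days.
May 1–24, 1835: 24 days.
Total: 7 + 89 + 24 = 120 days.
120 mod 7 = 1, so 1 day after Saturday is Sunday.

Sunday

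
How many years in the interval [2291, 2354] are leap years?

Years divisible by 4: 2292, 2296, …, 2352 — 16 in all.
Of these, 2300 is divisible by 100 but not 400, so not leap.
Leap years: 16 − 1 = 15.

15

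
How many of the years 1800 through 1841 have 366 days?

10

Years divisible by 4 in [1800, 1841]: 1800, 1804, 1808, 1812, 1816, 1820, 1824, 1828, 1832, 1836, 1840.
Of these, 1800 is divisible by 100 but not 400, so not leap.
Leap years: 11 − 1 = 10.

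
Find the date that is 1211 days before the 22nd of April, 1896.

the 28th of December, 1892

Count 1211 days before April 22, 1896:
December 28, 1892 → December 28, 1893: 365 days.
December 28, 1893 → December 28, 1894: 365 days.
December 28, 1894 → December 28, 1895: 365 days.
December 1895: 31 − 28 = 3 days remain.
Then January (31), February 1896 (29), March (31): 31 + 29 + 31 = 91 days.
April 1–22, 1896: 22 days.
Residual: 116 days.
Total: 1211 days.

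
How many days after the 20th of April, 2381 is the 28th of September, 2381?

April 2381: 30 − 20 = 10 days remain.
Then May (31), June (30), July (31), August (31): 31 + 30 + 31 + 31 = 123 days.
September 1–28, 2381: 28 days.
Total: 10 + 123 + 28 = 161 days.

161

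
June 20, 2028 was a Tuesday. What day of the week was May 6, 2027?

Thursday

Count forward from the earlier date (May 6, 2027) to the later (June 20, 2028):
May 6, 2027 → May 6, 2028: 366 days (2028 is a leap year).
May 2028: 31 − 6 = 25 days remain.
June 1–20, 2028: 20 days.
Residual: 45 days.
Total: 411 days.
411 mod 7 = 5, so 5 days before Tuesday is Thursday.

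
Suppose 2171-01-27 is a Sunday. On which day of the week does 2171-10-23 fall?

January 2171: 31 − 27 = 4 days remain.
Then February 2171 (28), March (31), April (30), May (31), June (30), July (31), August (31), September (30): 28 + 31 + 30 + 31 + 30 + 31 + 31 + 30 = 242 days.
October 1–23, 2171: 23 days.
Total: 4 + 242 + 23 = 269 days.
269 mod 7 = 3, so 3 days after Sunday is Wednesday.

Wednesday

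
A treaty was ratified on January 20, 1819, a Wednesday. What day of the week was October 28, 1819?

January 1819: 31 − 20 = 11 days remain.
Then February 1819 (28), March (31), April (30), May (31), June (30), July (31), August (31), September (30): 28 + 31 + 30 + 31 + 30 + 31 + 31 + 30 = 242 days.
October 1–28, 1819: 28 days.
Total: 11 + 242 + 28 = 281 days.
281 mod 7 = 1, so 1 day after Wednesday is Thursday.

Thursday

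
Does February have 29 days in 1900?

1900 is not a leap year (divisible by 100 but not 400).

No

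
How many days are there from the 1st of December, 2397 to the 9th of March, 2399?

December 2397: 31 − 1 = 30 days remain.
Then 14 full months totalling 424 days.
March 1–9, 2399: 9 days.
Total: 30 + 424 + 9 = 463 days.

463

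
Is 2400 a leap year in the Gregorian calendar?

Yes

2400 is a leap year (divisible by 400).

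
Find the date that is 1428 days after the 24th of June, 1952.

the 22nd of May, 1956

Count 1428 days after June 24, 1952:
Day-of-year of June 24, 1952: 176.
Day-of-year of May 22, 1956: 143.
1952 has 366 days, so 366 − 176 = 190 days remain in 1952.
Full years: 1953: 365; 1954: 365; 1955: 365. Sum = 1095.
Total: 190 + 1095 + 143 = 1428 days.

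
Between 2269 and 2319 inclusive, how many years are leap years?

Years divisible by 4 in [2269, 2319]: 2272, 2276, 2280, 2284, 2288, 2292, 2296, 2300, 2304, 2308, 2312, 2316.
Of these, 2300 is divisible by 100 but not 400, so not leap.
Leap years: 12 − 1 = 11.

11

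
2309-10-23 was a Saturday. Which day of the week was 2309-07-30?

Friday

Count forward from the earlier date (July 30, 2309) to the later (October 23, 2309):
July 2309: 31 − 30 = 1 day remains.
Then August (31), September (30): 31 + 30 = 61 days.
October 1–23, 2309: 23 days.
Total: 1 + 61 + 23 = 85 days.
85 mod 7 = 1, so 1 day before Saturday is Friday.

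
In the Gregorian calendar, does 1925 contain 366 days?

No

1925 is not a leap year.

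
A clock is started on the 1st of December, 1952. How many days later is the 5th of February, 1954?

431

December 1, 1952 → December 1, 1953: 365 days.
December 1953: 31 − 1 = 30 days remain.
Then January (31): 31 days.
February 1–5, 1954: 5 days (1954 is not a leap year).
Residual: 66 days.
Total: 431 days.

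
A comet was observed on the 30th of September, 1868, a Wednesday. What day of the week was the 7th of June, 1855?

Thursday

Count forward from the earlier date (June 7, 1855) to the later (September 30, 1868):
Day-of-year of June 7, 1855: 158.
Day-of-year of September 30, 1868: 274.
1855 has 365 days, so 365 − 158 = 207 days remain in 1855.
Full years 1856–1867: 9 common + 3 leap = 9×365 + 3×366 = 4383 days.
Total: 207 + 4383 + 274 = 4864 days.
4864 mod 7 = 6, so 6 days before Wednesday is Thursday.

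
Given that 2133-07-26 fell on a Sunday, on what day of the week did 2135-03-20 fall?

Sunday

July 2133: 31 − 26 = 5 days remain.
Then 19 full months totalling 577 days.
March 1–20, 2135: 20 days.
Total: 5 + 577 + 20 = 602 days.
602 is a multiple of 7, so 2135-03-20 falls on the same weekday: Sunday.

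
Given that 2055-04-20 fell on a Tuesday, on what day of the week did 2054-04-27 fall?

Count forward from the earlier date (April 27, 2054) to the later (April 20, 2055):
Day-of-year of April 27, 2054: 117.
Day-of-year of April 20, 2055: 110.
2054 has 365 days, so 365 − 117 = 248 days remain in 2054.
Total: 248 + 110 = 358 days.
358 mod 7 = 1, so 1 day before Tuesday is Monday.

Monday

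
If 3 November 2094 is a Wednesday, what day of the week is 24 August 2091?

Friday

Count forward from the earlier date (August 24, 2091) to the later (November 3, 2094):
August 24, 2091 → August 24, 2092: 366 days (2092 is a leap year).
August 24, 2092 → August 24, 2093: 365 days.
August 24, 2093 → August 24, 2094: 365 days.
August 2094: 31 − 24 = 7 days remain.
Then September (30), October (31): 30 + 31 = 61 days.
November 1–3, 2094: 3 days.
Residual: 71 days.
Total: 1167 days.
1167 mod 7 = 5, so 5 days before Wednesday is Friday.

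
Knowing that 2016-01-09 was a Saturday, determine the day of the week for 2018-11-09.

January 9, 2016 → January 9, 2017: 366 days (2016 is a leap year).
January 9, 2017 → January 9, 2018: 365 days.
January 2018: 31 − 9 = 22 days remain.
Then 9 full months totalling 273 days.
November 1–9, 2018: 9 days.
Residual: 304 days.
Total: 1035 days.
1035 mod 7 = 6, so 6 days after Saturday is Friday.

Friday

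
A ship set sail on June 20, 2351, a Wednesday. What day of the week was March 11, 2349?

Friday

Count forward from the earlier date (March 11, 2349) to the later (June 20, 2351):
Day-of-year of March 11, 2349: 70.
Day-of-year of June 20, 2351: 171.
2349 has 365 days, so 365 − 70 = 295 days remain in 2349.
Full years: 2350: 365. Sum = 365.
Total: 295 + 365 + 171 = 831 days.
831 mod 7 = 5, so 5 days before Wednesday is Friday.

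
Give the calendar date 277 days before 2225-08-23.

2224-11-19

Count 277 days before August 23, 2225:
November 2224: 30 − 19 = 11 days remain.
Then December (31), January (31), February 2225 (28), March (31), April (30), May (31), June (30), July (31): 31 + 31 + 28 + 31 + 30 + 31 + 30 + 31 = 243 days.
August 1–23, 2225: 23 days.
Residual: 277 days.
Total: 277 days.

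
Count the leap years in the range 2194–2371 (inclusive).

Years divisible by 4: 2196, 2200, …, 2368 — 44 in all.
Of these, 2200, 2300 are divisible by 100 but not 400, so not leap.
Leap years: 44 − 2 = 42.

42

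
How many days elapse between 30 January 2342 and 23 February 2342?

24

January 2342: 31 − 30 = 1 day remains.
February 1–23, 2342: 23 days (2342 is not a leap year).
Total: 1 + 23 = 24 days.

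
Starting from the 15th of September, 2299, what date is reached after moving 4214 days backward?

the 2nd of March, 2288

Count 4214 days before September 15, 2299:
From March 2, 2288 to March 2, 2299: 11 years, of which 2 contain a Feb 29 — 9×365 + 2×366 = 4017 days.
March 2299: 31 − 2 = 29 days remain.
Then April (30), May (31), June (30), July (31), August (31): 30 + 31 + 30 + 31 + 31 = 153 days.
September 1–15, 2299: 15 days.
Residual: 197 days.
Total: 4214 days.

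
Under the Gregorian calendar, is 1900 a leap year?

No

1900 is not a leap year (divisible by 100 but not 400).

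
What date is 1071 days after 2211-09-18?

2214-08-24

Count 1071 days after September 18, 2211:
Day-of-year of September 18, 2211: 261.
Day-of-year of August 24, 2214: 236.
2211 has 365 days, so 365 − 261 = 104 days remain in 2211.
Full years: 2212: 366; 2213: 365. Sum = 731.
Total: 104 + 731 + 236 = 1071 days.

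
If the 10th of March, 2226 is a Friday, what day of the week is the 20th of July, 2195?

Count forward from the earlier date (July 20, 2195) to the later (March 10, 2226):
Day-of-year of July 20, 2195: 201.
Day-of-year of March 10, 2226: 69.
2195 has 365 days, so 365 − 201 = 164 days remain in 2195.
Full years 2196–2225: 23 common + 7 leap = 23×365 + 7×366 = 10957 days.
Total: 164 + 10957 + 69 = 11190 days.
11190 mod 7 = 4, so 4 days before Friday is Monday.

Monday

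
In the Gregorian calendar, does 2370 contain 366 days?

2370 is not a leap year.

No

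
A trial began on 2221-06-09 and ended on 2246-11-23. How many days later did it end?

From June 9, 2221 to June 9, 2246: 25 years, of which 6 contain a Feb 29 — 19×365 + 6×366 = 9131 days.
June 2246: 30 − 9 = 21 days remain.
Then July (31), August (31), September (30), October (31): 31 + 31 + 30 + 31 = 123 days.
November 1–23, 2246: 23 days.
Residual: 167 days.
Total: 9298 days.

9298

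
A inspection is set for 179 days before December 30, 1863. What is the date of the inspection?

July 4, 1863

Count 179 days before December 30, 1863:
July 1863: 31 − 4 = 27 days remain.
Then August (31), September (30), October (31), November (30): 31 + 30 + 31 + 30 = 122 days.
December 1–30, 1863: 30 days.
Total: 27 + 122 + 30 = 179 days.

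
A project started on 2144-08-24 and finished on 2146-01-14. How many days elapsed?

508

August 2144: 31 − 24 = 7 days remain.
Then 16 full months totalling 487 days.
January 1–14, 2146: 14 days.
Total: 7 + 487 + 14 = 508 days.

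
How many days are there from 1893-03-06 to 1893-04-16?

41

March 1893: 31 − 6 = 25 days remain.
April 1–16, 1893: 16 days.
Total: 25 + 16 = 41 days.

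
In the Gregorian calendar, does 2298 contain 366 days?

No

2298 is not a leap year.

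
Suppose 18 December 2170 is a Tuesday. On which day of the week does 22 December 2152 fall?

Friday

Count forward from the earlier date (December 22, 2152) to the later (December 18, 2170):
From December 22, 2152 to December 22, 2169: 17 years, of which 4 contain a Feb 29 — 13×365 + 4×366 = 6209 days.
December 2169: 31 − 22 = 9 days remain.
Then 11 full months totalling 334 days.
December 1–18, 2170: 18 days.
Residual: 361 days.
Total: 6570 days.
6570 mod 7 = 4, so 4 days before Tuesday is Friday.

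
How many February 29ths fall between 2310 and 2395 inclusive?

21

Years divisible by 4: 2312, 2316, …, 2392 — 21 in all.
No century exceptions apply. Count: 21.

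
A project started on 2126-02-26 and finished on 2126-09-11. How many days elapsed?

197

February 2126: 28 − 26 = 2 days remain (2126 is not a leap year, so February has 28 days).
Then March (31), April (30), May (31), June (30), July (31), August (31): 31 + 30 + 31 + 30 + 31 + 31 = 184 days.
September 1–11, 2126: 11 days.
Total: 2 + 184 + 11 = 197 days.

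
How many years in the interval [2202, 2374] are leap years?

Years divisible by 4: 2204, 2208, …, 2372 — 43 in all.
Of these, 2300 is divisible by 100 but not 400, so not leap.
Leap years: 43 − 1 = 42.

42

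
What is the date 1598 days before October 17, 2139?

June 2, 2135

Count 1598 days before October 17, 2139:
Day-of-year of June 2, 2135: 153.
Day-of-year of October 17, 2139: 290.
2135 has 365 days, so 365 − 153 = 212 days remain in 2135.
Full years: 2136: 366; 2137: 365; 2138: 365. Sum = 1096.
Total: 212 + 1096 + 290 = 1598 days.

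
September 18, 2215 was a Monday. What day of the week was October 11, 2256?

Saturday

Day-of-year of September 18, 2215: 261.
Day-of-year of October 11, 2256: 285.
2215 has 365 days, so 365 − 261 = 104 days remain in 2215.
Full years 2216–2255: 30 common + 10 leap = 30×365 + 10×366 = 14610 days.
Total: 104 + 14610 + 285 = 14999 days.
14999 mod 7 = 5, so 5 days after Monday is Saturday.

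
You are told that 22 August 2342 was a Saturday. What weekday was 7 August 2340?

Count forward from the earlier date (August 7, 2340) to the later (August 22, 2342):
Day-of-year of August 7, 2340: 220.
Day-of-year of August 22, 2342: 234.
2340 has 366 days, so 366 − 220 = 146 days remain in 2340.
Full years: 2341: 365. Sum = 365.
Total: 146 + 365 + 234 = 745 days.
745 mod 7 = 3, so 3 days before Saturday is Wednesday.

Wednesday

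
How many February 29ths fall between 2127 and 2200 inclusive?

18

Years divisible by 4: 2128, 2132, …, 2200 — 19 in all.
Of these, 2200 is divisible by 100 but not 400, so not leap.
Leap years: 19 − 1 = 18.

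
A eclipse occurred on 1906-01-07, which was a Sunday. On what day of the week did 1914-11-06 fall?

Day-of-year of January 7, 1906: 7.
Day-of-year of November 6, 1914: 310.
1906 has 365 days, so 365 − 7 = 358 days remain in 1906.
Full years 1907–1913: 5 common + 2 leap = 5×365 + 2×366 = 2557 days.
Total: 358 + 2557 + 310 = 3225 days.
3225 mod 7 = 5, so 5 days after Sunday is Friday.

Friday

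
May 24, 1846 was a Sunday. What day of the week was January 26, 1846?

Count forward from the earlier date (January 26, 1846) to the later (May 24, 1846):
January 1846: 31 − 26 = 5 days remain.
Then February 1846 (28), March (31), April (30): 28 + 31 + 30 = 89 days.
May 1–24, 1846: 24 days.
Total: 5 + 89 + 24 = 118 days.
118 mod 7 = 6, so 6 days before Sunday is Monday.

Monday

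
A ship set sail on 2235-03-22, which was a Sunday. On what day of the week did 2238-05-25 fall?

Friday

Day-of-year of March 22, 2235: 81.
Day-of-year of May 25, 2238: 145.
2235 has 365 days, so 365 − 81 = 284 days remain in 2235.
Full years: 2236: 366; 2237: 365. Sum = 731.
Total: 284 + 731 + 145 = 1160 days.
1160 mod 7 = 5, so 5 days after Sunday is Friday.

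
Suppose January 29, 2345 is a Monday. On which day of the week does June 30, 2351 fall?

Saturday

Day-of-year of January 29, 2345: 29.
Day-of-year of June 30, 2351: 181.
2345 has 365 days, so 365 − 29 = 336 days remain in 2345.
Full years: 2346: 365; 2347: 365; 2348: 366; 2349: 365; 2350: 365. Sum = 1826.
Total: 336 + 1826 + 181 = 2343 days.
2343 mod 7 = 5, so 5 days after Monday is Saturday.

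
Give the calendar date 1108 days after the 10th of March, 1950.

the 22nd of March, 1953

Count 1108 days after March 10, 1950:
March 10, 1950 → March 10, 1951: 365 days.
March 10, 1951 → March 10, 1952: 366 days (1952 is a leap year).
March 10, 1952 → March 10, 1953: 365 days.
Within March 1953: 22 − 10 = 12 days.
Total: 1108 days.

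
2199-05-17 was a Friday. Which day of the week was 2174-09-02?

Count forward from the earlier date (September 2, 2174) to the later (May 17, 2199):
Day-of-year of September 2, 2174: 245.
Day-of-year of May 17, 2199: 137.
2174 has 365 days, so 365 − 245 = 120 days remain in 2174.
Full years 2175–2198: 18 common + 6 leap = 18×365 + 6×366 = 8766 days.
Total: 120 + 8766 + 137 = 9023 days.
9023 is a multiple of 7, so 2174-09-02 falls on the same weekday: Friday.

Friday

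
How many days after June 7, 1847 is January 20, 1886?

14107

From June 7, 1847 to June 7, 1885: 38 years, of which 10 contain a Feb 29 — 28×365 + 10×366 = 13880 days.
June 1885: 30 − 7 = 23 days remain.
Then July (31), August (31), September (30), October (31), November (30), December (31): 31 + 31 + 30 + 31 + 30 + 31 = 184 days.
January 1–20, 1886: 20 days.
Residual: 227 days.
Total: 14107 days.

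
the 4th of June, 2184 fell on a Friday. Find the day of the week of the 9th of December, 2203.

Friday

Day-of-year of June 4, 2184: 156.
Day-of-year of December 9, 2203: 343.
2184 has 366 days, so 366 − 156 = 210 days remain in 2184.
Full years 2185–2202: 15 common + 3 leap = 15×365 + 3×366 = 6573 days.
Total: 210 + 6573 + 343 = 7126 days.
7126 is a multiple of 7, so the 9th of December, 2203 falls on the same weekday: Friday.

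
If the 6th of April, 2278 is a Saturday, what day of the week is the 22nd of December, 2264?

Count forward from the earlier date (December 22, 2264) to the later (April 6, 2278):
Day-of-year of December 22, 2264: 357.
Day-of-year of April 6, 2278: 96.
2264 has 366 days, so 366 − 357 = 9 days remain in 2264.
Full years 2265–2277: 10 common + 3 leap = 10×365 + 3×366 = 4748 days.
Total: 9 + 4748 + 96 = 4853 days.
4853 mod 7 = 2, so 2 days before Saturday is Thursday.

Thursday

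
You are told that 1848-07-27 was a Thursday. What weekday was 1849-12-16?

Sunday

July 27, 1848 → July 27, 1849: 365 days.
July 1849: 31 − 27 = 4 days remain.
Then August (31), September (30), October (31), November (30): 31 + 30 + 31 + 30 = 122 days.
December 1–16, 1849: 16 days.
Residual: 142 days.
Total: 507 days.
507 mod 7 = 3, so 3 days after Thursday is Sunday.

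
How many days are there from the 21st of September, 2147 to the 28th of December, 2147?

98

September 2147: 30 − 21 = 9 days remain.
Then October (31), November (30): 31 + 30 = 61 days.
December 1–28, 2147: 28 days.
Total: 9 + 61 + 28 = 98 days.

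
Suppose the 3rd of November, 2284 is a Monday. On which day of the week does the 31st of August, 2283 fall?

Friday

Count forward from the earlier date (August 31, 2283) to the later (November 3, 2284):
August 2283: 31 − 31 = 0 days remain.
Then 14 full months totalling 427 days.
November 1–3, 2284: 3 days.
Total: 0 + 427 + 3 = 430 days.
430 mod 7 = 3, so 3 days before Monday is Friday.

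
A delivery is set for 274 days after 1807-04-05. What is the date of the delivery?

1808-01-04

Count 274 days after April 5, 1807:
April 1807: 30 − 5 = 25 days remain.
Then May (31), June (30), July (31), August (31), September (30), October (31), November (30), December (31): 31 + 30 + 31 + 31 + 30 + 31 + 30 + 31 = 245 days.
January 1–4, 1808: 4 days.
Total: 25 + 245 + 4 = 274 days.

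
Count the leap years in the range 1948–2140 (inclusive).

Years divisible by 4: 1948, 1952, …, 2140 — 49 in all.
Of these, 2100 is divisible by 100 but not 400, so not leap.
2000 is divisible by 400, so still leap.
Leap years: 49 − 1 = 48.

48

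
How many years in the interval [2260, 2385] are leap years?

Years divisible by 4: 2260, 2264, …, 2384 — 32 in all.
Of these, 2300 is divisible by 100 but not 400, so not leap.
Leap years: 32 − 1 = 31.

31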